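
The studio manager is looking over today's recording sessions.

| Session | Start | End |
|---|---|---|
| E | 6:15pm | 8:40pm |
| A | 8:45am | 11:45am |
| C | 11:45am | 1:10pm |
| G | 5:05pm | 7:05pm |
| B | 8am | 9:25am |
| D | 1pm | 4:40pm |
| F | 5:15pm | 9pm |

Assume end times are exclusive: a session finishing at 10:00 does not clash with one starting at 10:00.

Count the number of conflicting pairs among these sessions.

5

Two intervals overlap when each starts before the other ends.
Sorted by start: B, A, C, D, G, F, E.
A starts before B ends → B and A overlap.
C starts after B ends — done with B.
C starts exactly when A ends (back-to-back, no overlap) — done with A.
D starts before C ends → C and D overlap.
G starts after C ends — done with C.
G starts after D ends — done with D.
F starts before G ends → G and F overlap.
E starts before G ends → G and E overlap.
E starts before F ends → F and E overlap.
Overlapping pairs: A & B, C & D, E & F, E & G, F & G — 5 in total.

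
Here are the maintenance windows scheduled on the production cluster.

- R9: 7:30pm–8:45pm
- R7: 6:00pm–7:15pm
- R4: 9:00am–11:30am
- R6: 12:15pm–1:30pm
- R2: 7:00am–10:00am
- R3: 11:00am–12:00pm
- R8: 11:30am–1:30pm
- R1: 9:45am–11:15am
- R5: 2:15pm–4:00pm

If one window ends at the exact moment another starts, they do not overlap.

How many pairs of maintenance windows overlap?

7

Sorted by start: R2, R4, R1, R3, R8, R6, R5, R7, R9.
R4 starts before R2 ends → R2 and R4 overlap.
R1 starts before R2 ends → R2 and R1 overlap.
R3 starts after R2 ends, so R2 has no further overlaps.
R1 starts before R4 ends → R4 and R1 overlap.
R3 starts before R4 ends → R4 and R3 overlap.
R8 starts exactly when R4 ends (back-to-back, no overlap), so R4 has no further overlaps.
R3 starts before R1 ends → R1 and R3 overlap.
R8 starts after R1 ends, so R1 has no further overlaps.
R8 starts before R3 ends → R3 and R8 overlap.
R6 starts after R3 ends, so R3 has no further overlaps.
R6 starts before R8 ends → R8 and R6 overlap.
R5 starts after R8 ends, so R8 has no further overlaps.
R5 starts after R6 ends, so R6 has no further overlaps.
R7 starts after R5 ends, so R5 has no further overlaps.
R9 starts after R7 ends.
Overlapping pairs: R1 & R2, R1 & R3, R1 & R4, R2 & R4, R3 & R4, R3 & R8, R6 & R8 — 7 in total.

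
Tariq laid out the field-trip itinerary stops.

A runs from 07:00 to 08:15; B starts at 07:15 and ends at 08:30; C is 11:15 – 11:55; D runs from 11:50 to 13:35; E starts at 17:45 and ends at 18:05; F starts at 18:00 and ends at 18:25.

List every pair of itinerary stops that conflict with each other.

Sorted by start: A, B, C, D, E, F.
B starts before A ends → A and B overlap.
C starts after A ends — done with A.
C starts after B ends — done with B.
D starts before C ends → C and D overlap.
E starts after C ends — done with C.
E starts after D ends — done with D.
F starts before E ends → E and F overlap.

A & B, C & D, E & F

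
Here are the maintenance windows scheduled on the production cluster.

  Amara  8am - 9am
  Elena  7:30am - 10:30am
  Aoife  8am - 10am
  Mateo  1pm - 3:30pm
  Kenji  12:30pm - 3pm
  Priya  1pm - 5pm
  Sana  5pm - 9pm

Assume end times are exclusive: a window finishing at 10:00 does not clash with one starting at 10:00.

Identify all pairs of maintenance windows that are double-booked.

Amara & Aoife, Amara & Elena, Aoife & Elena, Kenji & Mateo, Kenji & Priya, Mateo & Priya

Sorted by start: Elena, Amara, Aoife, Kenji, Mateo, Priya, Sana.
Amara starts before Elena ends → Elena and Amara overlap.
Aoife starts before Elena ends → Elena and Aoife overlap.
Kenji starts after Elena ends, so Elena has no further overlaps.
Aoife starts before Amara ends → Amara and Aoife overlap.
Kenji starts after Amara ends, so Amara has no further overlaps.
Kenji starts after Aoife ends, so Aoife has no further overlaps.
Mateo starts before Kenji ends → Kenji and Mateo overlap.
Priya starts before Kenji ends → Kenji and Priya overlap.
Sana starts after Kenji ends.
Priya starts before Mateo ends → Mateo and Priya overlap.
Sana starts after Mateo ends.
Sana starts exactly when Priya ends (back-to-back, no overlap).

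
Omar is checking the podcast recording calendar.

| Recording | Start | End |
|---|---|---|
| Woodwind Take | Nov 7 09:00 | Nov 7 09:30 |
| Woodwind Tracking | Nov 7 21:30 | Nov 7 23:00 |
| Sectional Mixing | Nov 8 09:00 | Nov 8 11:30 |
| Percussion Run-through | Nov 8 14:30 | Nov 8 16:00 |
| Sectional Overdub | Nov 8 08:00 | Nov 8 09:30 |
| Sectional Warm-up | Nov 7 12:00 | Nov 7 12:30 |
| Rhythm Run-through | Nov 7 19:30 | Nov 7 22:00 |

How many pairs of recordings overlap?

Sorted by start: Woodwind Take, Sectional Warm-up, Rhythm Run-through, Woodwind Tracking, Sectional Overdub, Sectional Mixing, Percussion Run-through.
Sectional Warm-up starts after Woodwind Take ends, so nothing later overlaps Woodwind Take either.
Rhythm Run-through starts after Sectional Warm-up ends, so nothing later overlaps Sectional Warm-up either.
Woodwind Tracking starts before Rhythm Run-through ends → Rhythm Run-through and Woodwind Tracking overlap.
Sectional Overdub starts after Rhythm Run-through ends, so nothing later overlaps Rhythm Run-through either.
Sectional Overdub starts after Woodwind Tracking ends, so nothing later overlaps Woodwind Tracking either.
Sectional Mixing starts before Sectional Overdub ends → Sectional Overdub and Sectional Mixing overlap.
Percussion Run-through starts after Sectional Overdub ends.
Percussion Run-through starts after Sectional Mixing ends.
Overlapping pairs: Rhythm Run-through & Woodwind Tracking, Sectional Mixing & Sectional Overdub — 2 in total.

2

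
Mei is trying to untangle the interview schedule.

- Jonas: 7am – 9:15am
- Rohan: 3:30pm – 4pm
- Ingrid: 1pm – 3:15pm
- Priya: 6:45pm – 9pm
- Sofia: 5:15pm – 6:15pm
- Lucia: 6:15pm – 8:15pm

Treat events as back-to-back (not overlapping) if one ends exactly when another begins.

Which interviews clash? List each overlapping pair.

Lucia & Priya

Sorted by start: Jonas, Ingrid, Rohan, Sofia, Lucia, Priya.
Ingrid starts after Jonas ends — done with Jonas.
Rohan starts after Ingrid ends — done with Ingrid.
Sofia starts after Rohan ends — done with Rohan.
Lucia starts exactly when Sofia ends (back-to-back, no overlap) — done with Sofia.
Priya starts before Lucia ends → Lucia and Priya overlap.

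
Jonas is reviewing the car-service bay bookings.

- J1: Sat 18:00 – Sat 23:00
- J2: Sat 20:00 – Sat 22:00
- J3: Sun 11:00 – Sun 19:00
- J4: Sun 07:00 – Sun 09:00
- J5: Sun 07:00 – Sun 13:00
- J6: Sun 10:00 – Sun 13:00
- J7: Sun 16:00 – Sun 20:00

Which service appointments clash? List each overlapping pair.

Sorted by start: J1, J2, J4, J5, J6, J3, J7.
J2 starts before J1 ends → J1 and J2 overlap.
J4 starts after J1 ends — done with J1.
J4 starts after J2 ends — done with J2.
J5 starts before J4 ends → J4 and J5 overlap.
J6 starts after J4 ends — done with J4.
J6 starts before J5 ends → J5 and J6 overlap.
J3 starts before J5 ends → J5 and J3 overlap.
J7 starts after J5 ends.
J3 starts before J6 ends → J6 and J3 overlap.
J7 starts after J6 ends.
J7 starts before J3 ends → J3 and J7 overlap.

J1 & J2, J3 & J5, J3 & J6, J3 & J7, J4 & J5, J5 & J6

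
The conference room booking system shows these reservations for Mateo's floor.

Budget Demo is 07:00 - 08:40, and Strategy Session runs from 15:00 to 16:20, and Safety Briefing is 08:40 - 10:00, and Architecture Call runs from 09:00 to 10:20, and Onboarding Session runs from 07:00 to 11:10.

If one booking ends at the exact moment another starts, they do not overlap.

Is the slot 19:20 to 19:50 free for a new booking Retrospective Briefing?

Yes — the slot is free

Onboarding Session: ends 11:10 at or before Retrospective Briefing starts 19:20 → clear.
Budget Demo: ends 08:40 at or before Retrospective Briefing starts 19:20 → clear.
Safety Briefing: ends 10:00 at or before Retrospective Briefing starts 19:20 → clear.
Architecture Call: ends 10:20 at or before Retrospective Briefing starts 19:20 → clear.
Strategy Session: ends 16:20 at or before Retrospective Briefing starts 19:20 → clear.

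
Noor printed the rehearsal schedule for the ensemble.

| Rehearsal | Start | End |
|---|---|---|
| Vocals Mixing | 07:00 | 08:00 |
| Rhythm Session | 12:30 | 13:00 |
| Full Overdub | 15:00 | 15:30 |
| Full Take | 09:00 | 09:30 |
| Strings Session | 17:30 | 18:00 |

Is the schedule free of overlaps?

Yes

Sorted by start: Vocals Mixing, Full Take, Rhythm Session, Full Overdub, Strings Session.
Full Take starts after Vocals Mixing ends, so nothing later overlaps Vocals Mixing either.
Rhythm Session starts after Full Take ends, so nothing later overlaps Full Take either.
Full Overdub starts after Rhythm Session ends, so nothing later overlaps Rhythm Session either.
Strings Session starts after Full Overdub ends.
Every pair is clear; the schedule has no overlaps.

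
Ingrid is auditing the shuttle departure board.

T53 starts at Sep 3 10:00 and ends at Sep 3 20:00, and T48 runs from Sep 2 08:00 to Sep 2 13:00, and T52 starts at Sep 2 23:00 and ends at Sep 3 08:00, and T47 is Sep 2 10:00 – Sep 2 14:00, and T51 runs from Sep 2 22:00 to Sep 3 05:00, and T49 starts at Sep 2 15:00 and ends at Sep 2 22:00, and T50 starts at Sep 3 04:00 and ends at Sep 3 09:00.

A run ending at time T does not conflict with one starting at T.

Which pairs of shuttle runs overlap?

T47 & T48, T50 & T51, T50 & T52, T51 & T52

Two intervals overlap when each starts before the other ends.
Sorted by start: T48, T47, T49, T51, T52, T50, T53.
T47 starts before T48 ends → T48 and T47 overlap.
T49 starts after T48 ends — done with T48.
T49 starts after T47 ends — done with T47.
T51 starts exactly when T49 ends (back-to-back, no overlap) — done with T49.
T52 starts before T51 ends → T51 and T52 overlap.
T50 starts before T51 ends → T51 and T50 overlap.
T53 starts after T51 ends.
T50 starts before T52 ends → T52 and T50 overlap.
T53 starts after T52 ends.
T53 starts after T50 ends.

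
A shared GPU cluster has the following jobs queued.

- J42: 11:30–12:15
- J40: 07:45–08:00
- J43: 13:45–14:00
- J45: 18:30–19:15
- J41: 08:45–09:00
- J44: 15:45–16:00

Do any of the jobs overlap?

No

Check each pair: they overlap iff neither finishes before the other starts.
Sorted by start: J40, J41, J42, J43, J44, J45.
J41 starts after J40 ends — done with J40.
J42 starts after J41 ends — done with J41.
J43 starts after J42 ends — done with J42.
J44 starts after J43 ends — done with J43.
J45 starts after J44 ends.
Every pair is clear; the schedule has no overlaps.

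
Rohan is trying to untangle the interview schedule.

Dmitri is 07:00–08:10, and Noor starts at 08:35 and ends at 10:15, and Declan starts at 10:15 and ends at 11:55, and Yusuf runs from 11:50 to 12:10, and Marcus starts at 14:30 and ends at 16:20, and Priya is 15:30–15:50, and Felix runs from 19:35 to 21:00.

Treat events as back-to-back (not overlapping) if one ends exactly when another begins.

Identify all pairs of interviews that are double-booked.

Sorted by start: Dmitri, Noor, Declan, Yusuf, Marcus, Priya, Felix.
Noor starts after Dmitri ends; Dmitri is clear from here.
Declan starts exactly when Noor ends (back-to-back, no overlap); Noor is clear from here.
Yusuf starts before Declan ends → Declan and Yusuf overlap.
Marcus starts after Declan ends; Declan is clear from here.
Marcus starts after Yusuf ends; Yusuf is clear from here.
Priya starts before Marcus ends → Marcus and Priya overlap.
Felix starts after Marcus ends.
Felix starts after Priya ends.

Declan & Yusuf, Marcus & Priya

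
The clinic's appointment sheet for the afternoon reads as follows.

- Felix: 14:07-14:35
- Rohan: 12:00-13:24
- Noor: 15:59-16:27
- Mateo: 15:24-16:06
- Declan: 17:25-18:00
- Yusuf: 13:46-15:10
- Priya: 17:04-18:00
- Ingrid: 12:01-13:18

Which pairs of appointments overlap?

Declan & Priya, Felix & Yusuf, Ingrid & Rohan, Mateo & Noor

Sorted by start: Rohan, Ingrid, Yusuf, Felix, Mateo, Noor, Priya, Declan.
Ingrid starts before Rohan ends → Rohan and Ingrid overlap.
Yusuf starts after Rohan ends; Rohan is clear from here.
Yusuf starts after Ingrid ends; Ingrid is clear from here.
Felix starts before Yusuf ends → Yusuf and Felix overlap.
Mateo starts after Yusuf ends; Yusuf is clear from here.
Mateo starts after Felix ends; Felix is clear from here.
Noor starts before Mateo ends → Mateo and Noor overlap.
Priya starts after Mateo ends; Mateo is clear from here.
Priya starts after Noor ends; Noor is clear from here.
Declan starts before Priya ends → Priya and Declan overlap.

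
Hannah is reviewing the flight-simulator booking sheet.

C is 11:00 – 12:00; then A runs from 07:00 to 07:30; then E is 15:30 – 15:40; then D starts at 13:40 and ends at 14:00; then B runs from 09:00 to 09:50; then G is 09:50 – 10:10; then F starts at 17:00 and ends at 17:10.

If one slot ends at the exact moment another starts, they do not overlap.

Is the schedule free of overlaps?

Yes

Sorted by start: A, B, G, C, D, E, F.
B starts after A ends — done with A.
G starts exactly when B ends (back-to-back, no overlap) — done with B.
C starts after G ends — done with G.
D starts after C ends — done with C.
E starts after D ends — done with D.
F starts after E ends.
Every pair is clear; the schedule has no overlaps.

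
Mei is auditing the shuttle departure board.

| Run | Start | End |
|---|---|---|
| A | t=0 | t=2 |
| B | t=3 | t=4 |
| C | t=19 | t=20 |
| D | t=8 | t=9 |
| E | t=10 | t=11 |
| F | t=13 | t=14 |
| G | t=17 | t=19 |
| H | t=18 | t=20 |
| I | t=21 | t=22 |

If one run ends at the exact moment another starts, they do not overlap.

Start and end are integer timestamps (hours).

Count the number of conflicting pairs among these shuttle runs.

2

Sorted by start: A, B, D, E, F, G, H, C, I.
B starts after A ends, so nothing later overlaps A either.
D starts after B ends, so nothing later overlaps B either.
E starts after D ends, so nothing later overlaps D either.
F starts after E ends, so nothing later overlaps E either.
G starts after F ends, so nothing later overlaps F either.
H starts before G ends → G and H overlap.
C starts exactly when G ends (back-to-back, no overlap), so nothing later overlaps G either.
C starts before H ends → H and C overlap.
I starts after H ends.
I starts after C ends.
Overlapping pairs: C & H, G & H — 2 in total.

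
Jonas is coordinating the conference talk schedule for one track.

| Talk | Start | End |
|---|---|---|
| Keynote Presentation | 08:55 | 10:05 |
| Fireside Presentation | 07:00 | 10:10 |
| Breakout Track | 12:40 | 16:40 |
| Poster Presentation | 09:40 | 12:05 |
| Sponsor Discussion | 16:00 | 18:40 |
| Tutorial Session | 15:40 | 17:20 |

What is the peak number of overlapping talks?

3

Walk through starts and ends in time order (an end at T is processed before a start at T):
07:00 start Fireside Presentation → 1
08:55 start Keynote Presentation → 2
09:40 start Poster Presentation → 3
10:05 end Keynote Presentation → 2
10:10 end Fireside Presentation → 1
12:05 end Poster Presentation → 0
12:40 start Breakout Track → 1
15:40 start Tutorial Session → 2
16:00 start Sponsor Discussion → 3
16:40 end Breakout Track → 2
17:20 end Tutorial Session → 1
18:40 end Sponsor Discussion → 0
Peak is 3, at 09:40 (Fireside Presentation, Keynote Presentation, Poster Presentation).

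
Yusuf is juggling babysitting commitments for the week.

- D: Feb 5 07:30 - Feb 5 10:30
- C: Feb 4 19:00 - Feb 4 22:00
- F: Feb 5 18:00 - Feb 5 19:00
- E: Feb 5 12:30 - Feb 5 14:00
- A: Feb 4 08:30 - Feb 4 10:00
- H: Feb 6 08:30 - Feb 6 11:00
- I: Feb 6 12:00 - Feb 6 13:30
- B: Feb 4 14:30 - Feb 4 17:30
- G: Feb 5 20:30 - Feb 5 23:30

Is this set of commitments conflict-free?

Yes

Check each pair: they overlap iff neither finishes before the other starts.
Sorted by start: A, B, C, D, E, F, G, H, I.
B starts after A ends — done with A.
C starts after B ends — done with B.
D starts after C ends — done with C.
E starts after D ends — done with D.
F starts after E ends — done with E.
G starts after F ends — done with F.
H starts after G ends — done with G.
I starts after H ends.
Every pair is clear; the schedule has no overlaps.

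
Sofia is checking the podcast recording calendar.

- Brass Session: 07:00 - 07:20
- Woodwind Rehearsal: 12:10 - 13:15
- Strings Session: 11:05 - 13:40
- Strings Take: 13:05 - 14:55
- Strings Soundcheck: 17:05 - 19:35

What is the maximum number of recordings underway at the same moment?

3

Sort all start/end points and keep a running count:
07:00 start Brass Session → 1
07:20 end Brass Session → 0
11:05 start Strings Session → 1
12:10 start Woodwind Rehearsal → 2
13:05 start Strings Take → 3
13:15 end Woodwind Rehearsal → 2
13:40 end Strings Session → 1
14:55 end Strings Take → 0
17:05 start Strings Soundcheck → 1
19:35 end Strings Soundcheck → 0
Peak is 3, at 13:05 (Strings Session, Strings Take, Woodwind Rehearsal).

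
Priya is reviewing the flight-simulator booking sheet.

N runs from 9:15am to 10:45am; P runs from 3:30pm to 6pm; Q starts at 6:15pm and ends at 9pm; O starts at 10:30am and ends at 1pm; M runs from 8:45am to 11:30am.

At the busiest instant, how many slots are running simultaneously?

3

Walk through starts and ends in time order (an end at T is processed before a start at T):
8:45am start M → 1
9:15am start N → 2
10:30am start O → 3
10:45am end N → 2
11:30am end M → 1
1pm end O → 0
3:30pm start P → 1
6pm end P → 0
6:15pm start Q → 1
9pm end Q → 0
Peak is 3, at 10:30am (M, N, O).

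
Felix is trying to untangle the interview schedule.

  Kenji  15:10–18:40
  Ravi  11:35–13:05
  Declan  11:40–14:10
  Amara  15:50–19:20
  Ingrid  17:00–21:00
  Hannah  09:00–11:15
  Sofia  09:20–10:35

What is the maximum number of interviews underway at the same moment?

3

Sweep the timeline, counting +1 at each start and −1 at each end (ends before starts at a tie):
09:00 start Hannah → 1
09:20 start Sofia → 2
10:35 end Sofia → 1
11:15 end Hannah → 0
11:35 start Ravi → 1
11:40 start Declan → 2
13:05 end Ravi → 1
14:10 end Declan → 0
15:10 start Kenji → 1
15:50 start Amara → 2
17:00 start Ingrid → 3
18:40 end Kenji → 2
19:20 end Amara → 1
21:00 end Ingrid → 0
Peak is 3, at 17:00 (Amara, Ingrid, Kenji).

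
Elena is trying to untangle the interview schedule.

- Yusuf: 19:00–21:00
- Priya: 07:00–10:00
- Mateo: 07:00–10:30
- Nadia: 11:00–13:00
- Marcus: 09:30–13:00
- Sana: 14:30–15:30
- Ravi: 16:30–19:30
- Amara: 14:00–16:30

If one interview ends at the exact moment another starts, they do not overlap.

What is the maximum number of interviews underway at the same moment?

3

Walk through starts and ends in time order (an end at T is processed before a start at T):
07:00 start Mateo → 1
07:00 start Priya → 2
09:30 start Marcus → 3
10:00 end Priya → 2
10:30 end Mateo → 1
11:00 start Nadia → 2
13:00 end Marcus → 1
13:00 end Nadia → 0
14:00 start Amara → 1
14:30 start Sana → 2
15:30 end Sana → 1
16:30 end Amara → 0
16:30 start Ravi → 1
19:00 start Yusuf → 2
19:30 end Ravi → 1
21:00 end Yusuf → 0
Peak is 3, at 09:30 (Marcus, Mateo, Priya).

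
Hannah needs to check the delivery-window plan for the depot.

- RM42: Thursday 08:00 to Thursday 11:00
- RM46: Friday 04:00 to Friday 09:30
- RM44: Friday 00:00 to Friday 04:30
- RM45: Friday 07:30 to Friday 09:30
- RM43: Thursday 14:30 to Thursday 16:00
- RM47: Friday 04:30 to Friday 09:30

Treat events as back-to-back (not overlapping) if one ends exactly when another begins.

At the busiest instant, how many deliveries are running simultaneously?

3

Walk through starts and ends in time order (an end at T is processed before a start at T):
Thursday 08:00 start RM42 → 1
Thursday 11:00 end RM42 → 0
Thursday 14:30 start RM43 → 1
Thursday 16:00 end RM43 → 0
Friday 00:00 start RM44 → 1
Friday 04:00 start RM46 → 2
Friday 04:30 end RM44 → 1
Friday 04:30 start RM47 → 2
Friday 07:30 start RM45 → 3
Friday 09:30 end RM45 → 2
Friday 09:30 end RM46 → 1
Friday 09:30 end RM47 → 0
Peak is 3, at Friday 07:30 (RM45, RM46, RM47).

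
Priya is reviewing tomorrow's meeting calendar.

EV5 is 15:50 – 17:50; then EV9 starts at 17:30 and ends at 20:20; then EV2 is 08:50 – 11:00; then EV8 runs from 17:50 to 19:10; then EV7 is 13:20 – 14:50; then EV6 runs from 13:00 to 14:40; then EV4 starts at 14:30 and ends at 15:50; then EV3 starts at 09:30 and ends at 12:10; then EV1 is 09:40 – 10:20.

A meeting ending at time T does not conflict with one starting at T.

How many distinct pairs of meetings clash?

8

Sorted by start: EV2, EV3, EV1, EV6, EV7, EV4, EV5, EV9, EV8.
EV3 starts before EV2 ends → EV2 and EV3 overlap.
EV1 starts before EV2 ends → EV2 and EV1 overlap.
EV6 starts after EV2 ends, so EV2 has no further overlaps.
EV1 starts before EV3 ends → EV3 and EV1 overlap.
EV6 starts after EV3 ends, so EV3 has no further overlaps.
EV6 starts after EV1 ends, so EV1 has no further overlaps.
EV7 starts before EV6 ends → EV6 and EV7 overlap.
EV4 starts before EV6 ends → EV6 and EV4 overlap.
EV5 starts after EV6 ends, so EV6 has no further overlaps.
EV4 starts before EV7 ends → EV7 and EV4 overlap.
EV5 starts after EV7 ends, so EV7 has no further overlaps.
EV5 starts exactly when EV4 ends (back-to-back, no overlap), so EV4 has no further overlaps.
EV9 starts before EV5 ends → EV5 and EV9 overlap.
EV8 starts exactly when EV5 ends (back-to-back, no overlap).
EV8 starts before EV9 ends → EV9 and EV8 overlap.
Overlapping pairs: EV1 & EV2, EV1 & EV3, EV2 & EV3, EV4 & EV6, EV4 & EV7, EV5 & EV9, EV6 & EV7, EV8 & EV9 — 8 in total.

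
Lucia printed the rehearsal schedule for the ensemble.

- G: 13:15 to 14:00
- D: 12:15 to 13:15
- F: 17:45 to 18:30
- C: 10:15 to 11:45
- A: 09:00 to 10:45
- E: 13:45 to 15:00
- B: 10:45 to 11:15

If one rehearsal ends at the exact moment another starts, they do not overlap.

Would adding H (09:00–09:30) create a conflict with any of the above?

Yes — it overlaps A

A: starts 09:00 before H ends 09:30, and ends 10:45 after H starts 09:00 → overlap.
C: starts 10:15 at or after H ends 09:30 → clear.
B: starts 10:45 at or after H ends 09:30 → clear.
D: starts 12:15 at or after H ends 09:30 → clear.
G: starts 13:15 at or after H ends 09:30 → clear.
E: starts 13:45 at or after H ends 09:30 → clear.
F: starts 17:45 at or after H ends 09:30 → clear.
H overlaps A.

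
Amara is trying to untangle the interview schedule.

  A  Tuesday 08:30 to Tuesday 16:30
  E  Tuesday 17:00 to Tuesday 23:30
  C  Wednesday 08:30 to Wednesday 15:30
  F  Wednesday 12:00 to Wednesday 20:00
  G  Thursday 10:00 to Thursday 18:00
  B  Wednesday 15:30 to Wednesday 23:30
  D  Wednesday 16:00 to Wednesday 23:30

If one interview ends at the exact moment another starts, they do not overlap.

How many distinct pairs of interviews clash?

4

Check each pair: they overlap iff neither finishes before the other starts.
Sorted by start: A, E, C, F, B, D, G.
E starts after A ends; A is clear from here.
C starts after E ends; E is clear from here.
F starts before C ends → C and F overlap.
B starts exactly when C ends (back-to-back, no overlap); C is clear from here.
B starts before F ends → F and B overlap.
D starts before F ends → F and D overlap.
G starts after F ends.
D starts before B ends → B and D overlap.
G starts after B ends.
G starts after D ends.
Overlapping pairs: B & D, B & F, C & F, D & F — 4 in total.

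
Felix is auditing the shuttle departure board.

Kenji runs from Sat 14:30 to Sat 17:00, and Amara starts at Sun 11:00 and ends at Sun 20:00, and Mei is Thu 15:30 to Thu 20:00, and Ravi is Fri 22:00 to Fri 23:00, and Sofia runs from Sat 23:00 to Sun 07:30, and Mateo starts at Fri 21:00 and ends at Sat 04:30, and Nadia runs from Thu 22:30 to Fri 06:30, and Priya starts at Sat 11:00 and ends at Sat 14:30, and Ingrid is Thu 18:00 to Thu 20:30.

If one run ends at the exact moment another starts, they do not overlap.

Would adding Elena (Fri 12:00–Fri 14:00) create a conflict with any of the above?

Mei: ends Thu 20:00 at or before Elena starts Fri 12:00 → clear.
Ingrid: ends Thu 20:30 at or before Elena starts Fri 12:00 → clear.
Nadia: ends Fri 06:30 at or before Elena starts Fri 12:00 → clear.
Mateo: starts Fri 21:00 at or after Elena ends Fri 14:00 → clear.
Ravi: starts Fri 22:00 at or after Elena ends Fri 14:00 → clear.
Priya: starts Sat 11:00 at or after Elena ends Fri 14:00 → clear.
Kenji: starts Sat 14:30 at or after Elena ends Fri 14:00 → clear.
Sofia: starts Sat 23:00 at or after Elena ends Fri 14:00 → clear.
Amara: starts Sun 11:00 at or after Elena ends Fri 14:00 → clear.

No — it doesn't clash with anything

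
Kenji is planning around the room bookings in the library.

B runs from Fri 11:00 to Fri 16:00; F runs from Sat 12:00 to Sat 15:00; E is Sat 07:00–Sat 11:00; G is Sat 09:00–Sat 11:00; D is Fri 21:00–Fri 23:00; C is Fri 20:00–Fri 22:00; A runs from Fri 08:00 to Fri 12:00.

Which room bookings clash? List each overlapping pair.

Sorted by start: A, B, C, D, E, G, F.
B starts before A ends → A and B overlap.
C starts after A ends, so nothing later overlaps A either.
C starts after B ends, so nothing later overlaps B either.
D starts before C ends → C and D overlap.
E starts after C ends, so nothing later overlaps C either.
E starts after D ends, so nothing later overlaps D either.
G starts before E ends → E and G overlap.
F starts after E ends.
F starts after G ends.

A & B, C & D, E & G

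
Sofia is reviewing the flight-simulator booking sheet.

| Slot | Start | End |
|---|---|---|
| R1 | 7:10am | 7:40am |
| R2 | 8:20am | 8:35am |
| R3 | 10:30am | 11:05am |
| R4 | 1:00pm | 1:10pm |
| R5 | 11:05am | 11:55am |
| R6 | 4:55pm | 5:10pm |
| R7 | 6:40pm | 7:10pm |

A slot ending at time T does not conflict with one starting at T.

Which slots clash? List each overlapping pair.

no conflicts

Sorted by start: R1, R2, R3, R5, R4, R6, R7.
R2 starts after R1 ends — done with R1.
R3 starts after R2 ends — done with R2.
R5 starts exactly when R3 ends (back-to-back, no overlap) — done with R3.
R4 starts after R5 ends — done with R5.
R6 starts after R4 ends — done with R4.
R7 starts after R6 ends.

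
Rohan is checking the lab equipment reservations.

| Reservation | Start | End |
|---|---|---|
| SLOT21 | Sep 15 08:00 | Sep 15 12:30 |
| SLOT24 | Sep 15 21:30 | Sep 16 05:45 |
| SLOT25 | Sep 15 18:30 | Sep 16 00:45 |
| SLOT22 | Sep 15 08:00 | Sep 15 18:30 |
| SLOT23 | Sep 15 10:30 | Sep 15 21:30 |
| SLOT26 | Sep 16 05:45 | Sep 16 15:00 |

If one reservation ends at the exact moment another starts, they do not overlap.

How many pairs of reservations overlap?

Sorted by start: SLOT21, SLOT22, SLOT23, SLOT25, SLOT24, SLOT26.
SLOT22 starts before SLOT21 ends → SLOT21 and SLOT22 overlap.
SLOT23 starts before SLOT21 ends → SLOT21 and SLOT23 overlap.
SLOT25 starts after SLOT21 ends — done with SLOT21.
SLOT23 starts before SLOT22 ends → SLOT22 and SLOT23 overlap.
SLOT25 starts exactly when SLOT22 ends (back-to-back, no overlap) — done with SLOT22.
SLOT25 starts before SLOT23 ends → SLOT23 and SLOT25 overlap.
SLOT24 starts exactly when SLOT23 ends (back-to-back, no overlap) — done with SLOT23.
SLOT24 starts before SLOT25 ends → SLOT25 and SLOT24 overlap.
SLOT26 starts after SLOT25 ends.
SLOT26 starts exactly when SLOT24 ends (back-to-back, no overlap).
Overlapping pairs: SLOT21 & SLOT22, SLOT21 & SLOT23, SLOT22 & SLOT23, SLOT23 & SLOT25, SLOT24 & SLOT25 — 5 in total.

5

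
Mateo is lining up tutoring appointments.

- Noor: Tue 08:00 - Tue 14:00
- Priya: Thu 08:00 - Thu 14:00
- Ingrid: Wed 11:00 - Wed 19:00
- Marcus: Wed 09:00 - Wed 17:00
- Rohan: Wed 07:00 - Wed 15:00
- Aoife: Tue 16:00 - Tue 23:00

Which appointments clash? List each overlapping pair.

Ingrid & Marcus, Ingrid & Rohan, Marcus & Rohan

Sorted by start: Noor, Aoife, Rohan, Marcus, Ingrid, Priya.
Aoife starts after Noor ends, so Noor has no further overlaps.
Rohan starts after Aoife ends, so Aoife has no further overlaps.
Marcus starts before Rohan ends → Rohan and Marcus overlap.
Ingrid starts before Rohan ends → Rohan and Ingrid overlap.
Priya starts after Rohan ends.
Ingrid starts before Marcus ends → Marcus and Ingrid overlap.
Priya starts after Marcus ends.
Priya starts after Ingrid ends.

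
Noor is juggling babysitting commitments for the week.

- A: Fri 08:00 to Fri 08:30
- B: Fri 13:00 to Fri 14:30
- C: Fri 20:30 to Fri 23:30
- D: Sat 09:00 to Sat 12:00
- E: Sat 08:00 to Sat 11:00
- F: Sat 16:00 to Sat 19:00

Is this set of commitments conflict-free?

No

Two intervals overlap when each starts before the other ends.
Sorted by start: A, B, C, E, D, F.
B starts after A ends, so nothing later overlaps A either.
C starts after B ends, so nothing later overlaps B either.
E starts after C ends, so nothing later overlaps C either.
D starts before E ends → E and D overlap.
That's a conflict, so the schedule is not conflict-free.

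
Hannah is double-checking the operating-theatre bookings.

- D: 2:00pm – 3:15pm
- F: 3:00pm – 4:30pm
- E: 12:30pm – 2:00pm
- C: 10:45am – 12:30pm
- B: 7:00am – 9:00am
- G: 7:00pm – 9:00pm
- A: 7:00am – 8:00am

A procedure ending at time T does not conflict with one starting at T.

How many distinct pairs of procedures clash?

Sorted by start: A, B, C, E, D, F, G.
B starts before A ends → A and B overlap.
C starts after A ends — done with A.
C starts after B ends — done with B.
E starts exactly when C ends (back-to-back, no overlap) — done with C.
D starts exactly when E ends (back-to-back, no overlap) — done with E.
F starts before D ends → D and F overlap.
G starts after D ends.
G starts after F ends.
Overlapping pairs: A & B, D & F — 2 in total.

2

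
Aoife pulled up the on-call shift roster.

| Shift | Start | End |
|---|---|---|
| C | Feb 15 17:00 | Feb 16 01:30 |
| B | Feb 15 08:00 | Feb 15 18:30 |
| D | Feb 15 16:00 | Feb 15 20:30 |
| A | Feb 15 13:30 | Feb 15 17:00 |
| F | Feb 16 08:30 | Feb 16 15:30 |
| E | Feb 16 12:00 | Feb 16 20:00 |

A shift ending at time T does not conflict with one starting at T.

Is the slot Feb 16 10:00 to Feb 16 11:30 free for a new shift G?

No — it overlaps F

B: ends Feb 15 18:30 at or before G starts Feb 16 10:00 → clear.
A: ends Feb 15 17:00 at or before G starts Feb 16 10:00 → clear.
D: ends Feb 15 20:30 at or before G starts Feb 16 10:00 → clear.
C: ends Feb 16 01:30 at or before G starts Feb 16 10:00 → clear.
F: starts Feb 16 08:30 before G ends Feb 16 11:30, and ends Feb 16 15:30 after G starts Feb 16 10:00 → overlap.
E: starts Feb 16 12:00 at or after G ends Feb 16 11:30 → clear.
G overlaps F.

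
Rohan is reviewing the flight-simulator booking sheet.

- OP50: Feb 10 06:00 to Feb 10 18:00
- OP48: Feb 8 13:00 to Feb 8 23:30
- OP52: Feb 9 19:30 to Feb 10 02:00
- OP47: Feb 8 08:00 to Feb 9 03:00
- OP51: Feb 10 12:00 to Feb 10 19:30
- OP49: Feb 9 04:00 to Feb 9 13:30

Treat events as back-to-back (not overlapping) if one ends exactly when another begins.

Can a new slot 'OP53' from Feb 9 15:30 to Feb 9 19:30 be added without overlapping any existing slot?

OP47: ends Feb 9 03:00 at or before OP53 starts Feb 9 15:30 → clear.
OP48: ends Feb 8 23:30 at or before OP53 starts Feb 9 15:30 → clear.
OP49: ends Feb 9 13:30 at or before OP53 starts Feb 9 15:30 → clear.
OP52: starts Feb 9 19:30 at or after OP53 ends Feb 9 19:30 → clear.
OP50: starts Feb 10 06:00 at or after OP53 ends Feb 9 19:30 → clear.
OP51: starts Feb 10 12:00 at or after OP53 ends Feb 9 19:30 → clear.

Yes — the slot is free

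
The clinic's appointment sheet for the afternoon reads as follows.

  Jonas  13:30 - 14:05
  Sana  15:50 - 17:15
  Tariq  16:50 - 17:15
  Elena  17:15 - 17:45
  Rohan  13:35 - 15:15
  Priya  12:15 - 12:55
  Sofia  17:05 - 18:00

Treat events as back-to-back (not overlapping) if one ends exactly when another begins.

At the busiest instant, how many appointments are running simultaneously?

Sweep the timeline, counting +1 at each start and −1 at each end (ends before starts at a tie):
12:15 start Priya → 1
12:55 end Priya → 0
13:30 start Jonas → 1
13:35 start Rohan → 2
14:05 end Jonas → 1
15:15 end Rohan → 0
15:50 start Sana → 1
16:50 start Tariq → 2
17:05 start Sofia → 3
17:15 end Sana → 2
17:15 end Tariq → 1
17:15 start Elena → 2
17:45 end Elena → 1
18:00 end Sofia → 0
Peak is 3, at 17:05 (Sana, Sofia, Tariq).

3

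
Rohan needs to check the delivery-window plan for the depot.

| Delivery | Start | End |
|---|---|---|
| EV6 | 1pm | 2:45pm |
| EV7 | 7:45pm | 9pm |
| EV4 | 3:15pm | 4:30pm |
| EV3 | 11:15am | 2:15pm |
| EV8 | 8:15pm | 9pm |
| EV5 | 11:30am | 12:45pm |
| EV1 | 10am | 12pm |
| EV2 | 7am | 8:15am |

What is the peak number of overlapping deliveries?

Sweep the timeline, counting +1 at each start and −1 at each end (ends before starts at a tie):
7am start EV2 → 1
8:15am end EV2 → 0
10am start EV1 → 1
11:15am start EV3 → 2
11:30am start EV5 → 3
12pm end EV1 → 2
12:45pm end EV5 → 1
1pm start EV6 → 2
2:15pm end EV3 → 1
2:45pm end EV6 → 0
3:15pm start EV4 → 1
4:30pm end EV4 → 0
7:45pm start EV7 → 1
8:15pm start EV8 → 2
9pm end EV7 → 1
9pm end EV8 → 0
Peak is 3, at 11:30am (EV1, EV3, EV5).

3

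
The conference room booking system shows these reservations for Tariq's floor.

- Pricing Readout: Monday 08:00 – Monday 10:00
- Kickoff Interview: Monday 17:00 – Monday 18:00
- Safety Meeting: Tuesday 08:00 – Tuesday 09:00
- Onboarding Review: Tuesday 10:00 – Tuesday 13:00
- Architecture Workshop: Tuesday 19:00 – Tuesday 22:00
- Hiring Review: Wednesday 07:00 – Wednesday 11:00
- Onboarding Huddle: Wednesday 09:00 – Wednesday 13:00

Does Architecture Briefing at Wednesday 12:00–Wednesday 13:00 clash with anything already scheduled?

Pricing Readout: ends Monday 10:00 at or before Architecture Briefing starts Wednesday 12:00 → clear.
Kickoff Interview: ends Monday 18:00 at or before Architecture Briefing starts Wednesday 12:00 → clear.
Safety Meeting: ends Tuesday 09:00 at or before Architecture Briefing starts Wednesday 12:00 → clear.
Onboarding Review: ends Tuesday 13:00 at or before Architecture Briefing starts Wednesday 12:00 → clear.
Architecture Workshop: ends Tuesday 22:00 at or before Architecture Briefing starts Wednesday 12:00 → clear.
Hiring Review: ends Wednesday 11:00 at or before Architecture Briefing starts Wednesday 12:00 → clear.
Onboarding Huddle: starts Wednesday 09:00 before Architecture Briefing ends Wednesday 13:00, and ends Wednesday 13:00 after Architecture Briefing starts Wednesday 12:00 → overlap.
Architecture Briefing overlaps Onboarding Huddle.

Yes — it overlaps Onboarding Huddle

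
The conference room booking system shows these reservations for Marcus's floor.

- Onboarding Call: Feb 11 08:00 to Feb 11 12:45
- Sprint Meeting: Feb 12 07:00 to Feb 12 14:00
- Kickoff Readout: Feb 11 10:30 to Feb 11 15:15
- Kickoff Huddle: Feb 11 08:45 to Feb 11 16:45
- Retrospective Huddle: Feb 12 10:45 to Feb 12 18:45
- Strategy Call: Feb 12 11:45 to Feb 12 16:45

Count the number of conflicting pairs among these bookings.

Sorted by start: Onboarding Call, Kickoff Huddle, Kickoff Readout, Sprint Meeting, Retrospective Huddle, Strategy Call.
Kickoff Huddle starts before Onboarding Call ends → Onboarding Call and Kickoff Huddle overlap.
Kickoff Readout starts before Onboarding Call ends → Onboarding Call and Kickoff Readout overlap.
Sprint Meeting starts after Onboarding Call ends — done with Onboarding Call.
Kickoff Readout starts before Kickoff Huddle ends → Kickoff Huddle and Kickoff Readout overlap.
Sprint Meeting starts after Kickoff Huddle ends — done with Kickoff Huddle.
Sprint Meeting starts after Kickoff Readout ends — done with Kickoff Readout.
Retrospective Huddle starts before Sprint Meeting ends → Sprint Meeting and Retrospective Huddle overlap.
Strategy Call starts before Sprint Meeting ends → Sprint Meeting and Strategy Call overlap.
Strategy Call starts before Retrospective Huddle ends → Retrospective Huddle and Strategy Call overlap.
Overlapping pairs: Kickoff Huddle & Kickoff Readout, Kickoff Huddle & Onboarding Call, Kickoff Readout & Onboarding Call, Retrospective Huddle & Sprint Meeting, Retrospective Huddle & Strategy Call, Sprint Meeting & Strategy Call — 6 in total.

6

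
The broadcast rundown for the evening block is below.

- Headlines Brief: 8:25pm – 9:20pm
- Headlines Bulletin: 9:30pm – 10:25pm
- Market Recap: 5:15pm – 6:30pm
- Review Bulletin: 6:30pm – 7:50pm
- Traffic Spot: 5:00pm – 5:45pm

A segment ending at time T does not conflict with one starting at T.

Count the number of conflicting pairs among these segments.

1

Sorted by start: Traffic Spot, Market Recap, Review Bulletin, Headlines Brief, Headlines Bulletin.
Market Recap starts before Traffic Spot ends → Traffic Spot and Market Recap overlap.
Review Bulletin starts after Traffic Spot ends — done with Traffic Spot.
Review Bulletin starts exactly when Market Recap ends (back-to-back, no overlap) — done with Market Recap.
Headlines Brief starts after Review Bulletin ends — done with Review Bulletin.
Headlines Bulletin starts after Headlines Brief ends.
Overlapping pairs: Market Recap & Traffic Spot — 1 in total.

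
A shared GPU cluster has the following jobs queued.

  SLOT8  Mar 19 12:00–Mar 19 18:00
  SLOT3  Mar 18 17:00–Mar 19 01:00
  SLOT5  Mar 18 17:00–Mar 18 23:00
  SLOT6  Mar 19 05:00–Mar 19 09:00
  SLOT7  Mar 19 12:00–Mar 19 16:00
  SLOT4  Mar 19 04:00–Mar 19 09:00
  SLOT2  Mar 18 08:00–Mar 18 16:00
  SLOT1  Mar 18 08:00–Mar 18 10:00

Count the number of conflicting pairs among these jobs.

Sorted by start: SLOT1, SLOT2, SLOT3, SLOT5, SLOT4, SLOT6, SLOT7, SLOT8.
SLOT2 starts before SLOT1 ends → SLOT1 and SLOT2 overlap.
SLOT3 starts after SLOT1 ends; SLOT1 is clear from here.
SLOT3 starts after SLOT2 ends; SLOT2 is clear from here.
SLOT5 starts before SLOT3 ends → SLOT3 and SLOT5 overlap.
SLOT4 starts after SLOT3 ends; SLOT3 is clear from here.
SLOT4 starts after SLOT5 ends; SLOT5 is clear from here.
SLOT6 starts before SLOT4 ends → SLOT4 and SLOT6 overlap.
SLOT7 starts after SLOT4 ends; SLOT4 is clear from here.
SLOT7 starts after SLOT6 ends; SLOT6 is clear from here.
SLOT8 starts before SLOT7 ends → SLOT7 and SLOT8 overlap.
Overlapping pairs: SLOT1 & SLOT2, SLOT3 & SLOT5, SLOT4 & SLOT6, SLOT7 & SLOT8 — 4 in total.

4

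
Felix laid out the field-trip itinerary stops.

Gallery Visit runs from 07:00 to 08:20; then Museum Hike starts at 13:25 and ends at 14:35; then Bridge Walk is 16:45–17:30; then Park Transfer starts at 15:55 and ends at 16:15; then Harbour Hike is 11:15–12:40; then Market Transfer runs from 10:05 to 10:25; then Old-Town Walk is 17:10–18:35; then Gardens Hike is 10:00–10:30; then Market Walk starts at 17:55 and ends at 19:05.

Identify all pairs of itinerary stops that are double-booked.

Bridge Walk & Old-Town Walk, Gardens Hike & Market Transfer, Market Walk & Old-Town Walk

Sorted by start: Gallery Visit, Gardens Hike, Market Transfer, Harbour Hike, Museum Hike, Park Transfer, Bridge Walk, Old-Town Walk, Market Walk.
Gardens Hike starts after Gallery Visit ends, so nothing later overlaps Gallery Visit either.
Market Transfer starts before Gardens Hike ends → Gardens Hike and Market Transfer overlap.
Harbour Hike starts after Gardens Hike ends, so nothing later overlaps Gardens Hike either.
Harbour Hike starts after Market Transfer ends, so nothing later overlaps Market Transfer either.
Museum Hike starts after Harbour Hike ends, so nothing later overlaps Harbour Hike either.
Park Transfer starts after Museum Hike ends, so nothing later overlaps Museum Hike either.
Bridge Walk starts after Park Transfer ends, so nothing later overlaps Park Transfer either.
Old-Town Walk starts before Bridge Walk ends → Bridge Walk and Old-Town Walk overlap.
Market Walk starts after Bridge Walk ends.
Market Walk starts before Old-Town Walk ends → Old-Town Walk and Market Walk overlap.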